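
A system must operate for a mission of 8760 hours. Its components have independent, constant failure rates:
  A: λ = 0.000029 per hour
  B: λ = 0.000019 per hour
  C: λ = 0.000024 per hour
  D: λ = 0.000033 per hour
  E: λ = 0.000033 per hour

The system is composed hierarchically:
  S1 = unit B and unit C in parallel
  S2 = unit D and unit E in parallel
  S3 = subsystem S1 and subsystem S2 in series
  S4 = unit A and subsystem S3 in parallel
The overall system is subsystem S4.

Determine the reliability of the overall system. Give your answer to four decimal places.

R(A) = exp(−0.000029 × 8760) = 0.775661
R(B) = exp(−0.000019 × 8760) = 0.846674
R(C) = exp(−0.000024 × 8760) = 0.810390
R(D) = exp(−0.000033 × 8760) = 0.748952
R(E) = exp(−0.000033 × 8760) = 0.748952
Parallel (B and C): 1 − (1 − 0.846674)(1 − 0.810390) = 0.970928
Parallel (D and E): 1 − (1 − 0.748952)(1 − 0.748952) = 0.936975
Series ([0.970928] and [0.936975]): 0.970928 × 0.936975 = 0.909735
Parallel (A and [0.909735]): 1 − (1 − 0.775661)(1 − 0.909735) = 0.9798

0.9798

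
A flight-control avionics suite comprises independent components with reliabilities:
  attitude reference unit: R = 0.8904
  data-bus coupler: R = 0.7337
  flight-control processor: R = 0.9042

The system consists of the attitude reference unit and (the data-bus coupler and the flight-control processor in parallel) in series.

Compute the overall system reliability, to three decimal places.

Parallel (data-bus coupler and flight-control processor): 1 − (1 − 0.73370)(1 − 0.90420) = 0.97449
Series (attitude reference unit and [0.97449]): 0.89040 × 0.97449 = 0.868

0.868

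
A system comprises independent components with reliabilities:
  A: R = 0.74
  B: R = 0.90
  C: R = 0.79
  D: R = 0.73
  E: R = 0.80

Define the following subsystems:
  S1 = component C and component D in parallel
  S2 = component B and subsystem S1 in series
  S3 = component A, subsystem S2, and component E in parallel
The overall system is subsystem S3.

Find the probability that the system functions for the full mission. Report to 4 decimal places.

Parallel (C and D): 1 − (1 − 0.790000)(1 − 0.730000) = 0.943300
Series (B and [0.943300]): 0.900000 × 0.943300 = 0.848970
Parallel (A, [0.848970], and E): 1 − (1 − 0.740000)(1 − 0.848970)(1 − 0.800000) = 0.9921

0.9921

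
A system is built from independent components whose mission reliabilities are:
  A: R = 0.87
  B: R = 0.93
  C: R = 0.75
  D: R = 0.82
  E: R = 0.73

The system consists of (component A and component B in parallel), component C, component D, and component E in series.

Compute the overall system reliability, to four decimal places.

0.4449

Parallel (A and B): 1 − (1 − 0.870000)(1 − 0.930000) = 0.990900
Series ([0.990900], C, D, and E): 0.990900 × 0.750000 × 0.820000 × 0.730000 = 0.4449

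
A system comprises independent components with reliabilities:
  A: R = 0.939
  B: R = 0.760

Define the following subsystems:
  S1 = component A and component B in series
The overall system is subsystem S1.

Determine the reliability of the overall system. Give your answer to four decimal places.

Series (A and B): 0.939000 × 0.760000 = 0.7136

0.7136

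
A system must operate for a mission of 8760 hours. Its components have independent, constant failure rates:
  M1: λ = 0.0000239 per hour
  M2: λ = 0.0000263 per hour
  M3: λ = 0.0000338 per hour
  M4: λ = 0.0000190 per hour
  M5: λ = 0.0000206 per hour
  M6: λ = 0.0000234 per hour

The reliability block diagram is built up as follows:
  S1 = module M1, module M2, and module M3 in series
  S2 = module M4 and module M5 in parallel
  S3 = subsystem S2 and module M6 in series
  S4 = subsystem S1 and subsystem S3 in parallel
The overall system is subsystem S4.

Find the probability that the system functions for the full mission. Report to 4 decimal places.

0.8927

R(M1) = exp(−0.0000239 × 8760) = 0.811100
R(M2) = exp(−0.0000263 × 8760) = 0.794225
R(M3) = exp(−0.0000338 × 8760) = 0.743722
R(M4) = exp(−0.0000190 × 8760) = 0.846674
R(M5) = exp(−0.0000206 × 8760) = 0.834889
R(M6) = exp(−0.0000234 × 8760) = 0.814660
Series (M1, M2, and M3): 0.811100 × 0.794225 × 0.743722 = 0.479103
Parallel (M4 and M5): 1 − (1 − 0.846674)(1 − 0.834889) = 0.974684
Series ([0.974684] and M6): 0.974684 × 0.814660 = 0.794036
Parallel ([0.479103] and [0.794036]): 1 − (1 − 0.479103)(1 − 0.794036) = 0.8927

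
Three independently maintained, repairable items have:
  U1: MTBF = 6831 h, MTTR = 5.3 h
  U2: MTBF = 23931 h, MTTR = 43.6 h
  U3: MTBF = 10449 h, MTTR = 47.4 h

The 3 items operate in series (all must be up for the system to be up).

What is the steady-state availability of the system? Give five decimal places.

0.99290

A(U1) = MTBF/(MTBF+MTTR) = 6831/(6831+5.3) = 0.999225
A(U2) = MTBF/(MTBF+MTTR) = 23931/(23931+43.6) = 0.998181
A(U3) = MTBF/(MTBF+MTTR) = 10449/(10449+47.4) = 0.995484
Series availability: 0.999225 × 0.998181 × 0.995484 = 0.99290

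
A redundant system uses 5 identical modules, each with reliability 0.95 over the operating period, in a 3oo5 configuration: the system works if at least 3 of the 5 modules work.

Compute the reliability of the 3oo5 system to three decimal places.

0.999

R = Σ_{i=3}^{5} C(5,i) p^i (1−p)^{5−i} with p = 0.95
C(5,3)·0.95^3·0.05^2 = 0.02143
C(5,4)·0.95^4·0.05^1 = 0.20363
C(5,5)·0.95^5·0.05^0 = 0.77378
Sum = 0.999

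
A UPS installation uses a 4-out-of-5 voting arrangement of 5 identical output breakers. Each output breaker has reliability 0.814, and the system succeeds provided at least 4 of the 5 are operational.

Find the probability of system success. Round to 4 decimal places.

R = Σ_{i=4}^{5} C(5,i) p^i (1−p)^{5−i} with p = 0.814
C(5,4)·0.814^4·0.186^1 = 0.408301
C(5,5)·0.814^5·0.186^0 = 0.357373
Sum = 0.7657

0.7657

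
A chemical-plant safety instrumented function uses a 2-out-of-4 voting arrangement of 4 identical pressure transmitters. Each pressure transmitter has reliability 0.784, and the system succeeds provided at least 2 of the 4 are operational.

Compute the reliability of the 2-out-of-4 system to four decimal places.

0.9662

R = Σ_{i=2}^{4} C(4,i) p^i (1−p)^{4−i} with p = 0.784
C(4,2)·0.784^2·0.216^2 = 0.172064
C(4,3)·0.784^3·0.216^1 = 0.416353
C(4,4)·0.784^4·0.216^0 = 0.377802
Sum = 0.9662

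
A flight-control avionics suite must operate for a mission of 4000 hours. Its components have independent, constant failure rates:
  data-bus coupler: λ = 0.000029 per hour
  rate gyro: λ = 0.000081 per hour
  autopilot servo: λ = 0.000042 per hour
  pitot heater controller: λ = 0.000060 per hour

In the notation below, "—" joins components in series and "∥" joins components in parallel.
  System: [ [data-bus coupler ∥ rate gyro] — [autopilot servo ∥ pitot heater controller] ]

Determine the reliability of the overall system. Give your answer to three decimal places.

R(data-bus coupler) = exp(−0.000029 × 4000) = 0.89048
R(rate gyro) = exp(−0.000081 × 4000) = 0.72325
R(autopilot servo) = exp(−0.000042 × 4000) = 0.84535
R(pitot heater controller) = exp(−0.000060 × 4000) = 0.78663
Parallel (data-bus coupler and rate gyro): 1 − (1 − 0.89048)(1 − 0.72325) = 0.96969
Parallel (autopilot servo and pitot heater controller): 1 − (1 − 0.84535)(1 − 0.78663) = 0.96700
Series ([0.96969] and [0.96700]): 0.96969 × 0.96700 = 0.938

0.938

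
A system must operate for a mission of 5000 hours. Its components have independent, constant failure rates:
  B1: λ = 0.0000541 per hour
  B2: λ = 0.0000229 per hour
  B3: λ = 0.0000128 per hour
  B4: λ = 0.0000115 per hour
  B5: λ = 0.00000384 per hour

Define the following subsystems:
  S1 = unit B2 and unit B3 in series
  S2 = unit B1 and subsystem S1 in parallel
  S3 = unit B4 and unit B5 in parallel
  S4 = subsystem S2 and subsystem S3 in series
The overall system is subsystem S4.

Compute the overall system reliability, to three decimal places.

0.960

R(B1) = exp(−0.0000541 × 5000) = 0.76300
R(B2) = exp(−0.0000229 × 5000) = 0.89181
R(B3) = exp(−0.0000128 × 5000) = 0.93800
R(B4) = exp(−0.0000115 × 5000) = 0.94412
R(B5) = exp(−0.00000384 × 5000) = 0.98098
Series (B2 and B3): 0.89181 × 0.93800 = 0.83652
Parallel (B1 and [0.83652]): 1 − (1 − 0.76300)(1 − 0.83652) = 0.96126
Parallel (B4 and B5): 1 − (1 − 0.94412)(1 − 0.98098) = 0.99894
Series ([0.96126] and [0.99894]): 0.96126 × 0.99894 = 0.960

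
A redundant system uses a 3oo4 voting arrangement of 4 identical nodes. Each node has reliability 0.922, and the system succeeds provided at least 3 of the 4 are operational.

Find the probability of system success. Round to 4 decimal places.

0.9672

R = Σ_{i=3}^{4} C(4,i) p^i (1−p)^{4−i} with p = 0.922
C(4,3)·0.922^3·0.078^1 = 0.244539
C(4,4)·0.922^4·0.078^0 = 0.722643
Sum = 0.9672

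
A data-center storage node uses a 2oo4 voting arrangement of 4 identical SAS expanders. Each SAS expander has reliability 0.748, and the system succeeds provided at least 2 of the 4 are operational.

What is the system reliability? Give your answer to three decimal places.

0.948

R = Σ_{i=2}^{4} C(4,i) p^i (1−p)^{4−i} with p = 0.748
C(4,2)·0.748^2·0.252^2 = 0.21318
C(4,3)·0.748^3·0.252^1 = 0.42186
C(4,4)·0.748^4·0.252^0 = 0.31304
Sum = 0.948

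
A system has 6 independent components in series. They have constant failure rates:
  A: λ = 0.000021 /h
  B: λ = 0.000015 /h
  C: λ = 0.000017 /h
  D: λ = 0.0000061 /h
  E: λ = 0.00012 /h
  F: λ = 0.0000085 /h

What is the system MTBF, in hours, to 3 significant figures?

Series of exponential components: λ_sys = Σ λ_i
λ_sys = 0.000021 + 0.000015 + 0.000017 + 0.0000061 + 0.00012 + 0.0000085 = 1.8760e-04 /h
MTBF = 1 / λ_sys = 5330 h

5330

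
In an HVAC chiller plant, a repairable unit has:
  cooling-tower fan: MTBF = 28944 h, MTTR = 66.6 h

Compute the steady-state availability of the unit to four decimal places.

0.9977

A(cooling-tower fan) = MTBF/(MTBF+MTTR) = 28944/(28944+66.6) = 0.9977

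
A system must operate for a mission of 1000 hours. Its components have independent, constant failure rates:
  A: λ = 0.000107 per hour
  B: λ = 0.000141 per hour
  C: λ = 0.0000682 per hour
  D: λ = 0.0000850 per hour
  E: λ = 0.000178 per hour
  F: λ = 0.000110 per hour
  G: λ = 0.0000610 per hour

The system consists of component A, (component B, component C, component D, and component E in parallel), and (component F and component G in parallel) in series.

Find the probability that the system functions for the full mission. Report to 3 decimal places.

0.893

R(A) = exp(−0.000107 × 1000) = 0.89853
R(B) = exp(−0.000141 × 1000) = 0.86849
R(C) = exp(−0.0000682 × 1000) = 0.93407
R(D) = exp(−0.0000850 × 1000) = 0.91851
R(E) = exp(−0.000178 × 1000) = 0.83694
R(F) = exp(−0.000110 × 1000) = 0.89583
R(G) = exp(−0.0000610 × 1000) = 0.94082
Parallel (B, C, D, and E): 1 − (1 − 0.86849)(1 − 0.93407)(1 − 0.91851)(1 − 0.83694) = 0.99988
Parallel (F and G): 1 − (1 − 0.89583)(1 − 0.94082) = 0.99384
Series (A, [0.99988], and [0.99384]): 0.89853 × 0.99988 × 0.99384 = 0.893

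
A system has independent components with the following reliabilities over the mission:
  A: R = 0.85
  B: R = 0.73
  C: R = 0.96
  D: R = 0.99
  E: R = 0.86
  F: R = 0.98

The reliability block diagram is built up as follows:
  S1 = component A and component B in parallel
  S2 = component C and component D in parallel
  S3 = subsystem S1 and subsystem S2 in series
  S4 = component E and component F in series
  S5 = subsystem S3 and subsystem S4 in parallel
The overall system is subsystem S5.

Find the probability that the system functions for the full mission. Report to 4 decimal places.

Parallel (A and B): 1 − (1 − 0.850000)(1 − 0.730000) = 0.959500
Parallel (C and D): 1 − (1 − 0.960000)(1 − 0.990000) = 0.999600
Series ([0.959500] and [0.999600]): 0.959500 × 0.999600 = 0.959116
Series (E and F): 0.860000 × 0.980000 = 0.842800
Parallel ([0.959116] and [0.842800]): 1 − (1 − 0.959116)(1 − 0.842800) = 0.9936

0.9936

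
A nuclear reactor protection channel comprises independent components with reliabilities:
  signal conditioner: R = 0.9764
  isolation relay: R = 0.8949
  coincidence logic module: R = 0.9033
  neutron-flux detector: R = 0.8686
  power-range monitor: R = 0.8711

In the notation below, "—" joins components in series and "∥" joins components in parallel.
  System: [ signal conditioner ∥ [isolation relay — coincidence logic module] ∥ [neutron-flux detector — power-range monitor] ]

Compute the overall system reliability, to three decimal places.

0.999

Series (isolation relay and coincidence logic module): 0.89490 × 0.90330 = 0.80836
Series (neutron-flux detector and power-range monitor): 0.86860 × 0.87110 = 0.75664
Parallel (signal conditioner, [0.80836], and [0.75664]): 1 − (1 − 0.97640)(1 − 0.80836)(1 − 0.75664) = 0.999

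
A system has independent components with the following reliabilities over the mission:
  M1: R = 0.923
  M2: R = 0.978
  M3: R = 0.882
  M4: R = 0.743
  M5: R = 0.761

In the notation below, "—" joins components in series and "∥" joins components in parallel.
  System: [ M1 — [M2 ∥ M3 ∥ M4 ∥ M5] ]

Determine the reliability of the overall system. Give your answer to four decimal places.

0.9229

Parallel (M2, M3, M4, and M5): 1 − (1 − 0.978000)(1 − 0.882000)(1 − 0.743000)(1 − 0.761000) = 0.999841
Series (M1 and [0.999841]): 0.923000 × 0.999841 = 0.9229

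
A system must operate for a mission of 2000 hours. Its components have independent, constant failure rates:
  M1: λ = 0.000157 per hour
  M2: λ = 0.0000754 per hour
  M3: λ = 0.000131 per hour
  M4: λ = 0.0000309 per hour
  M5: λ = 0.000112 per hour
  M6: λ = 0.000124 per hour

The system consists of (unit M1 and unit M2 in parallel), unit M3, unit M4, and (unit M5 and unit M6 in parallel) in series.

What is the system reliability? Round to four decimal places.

0.6654

R(M1) = exp(−0.000157 × 2000) = 0.730519
R(M2) = exp(−0.0000754 × 2000) = 0.860020
R(M3) = exp(−0.000131 × 2000) = 0.769511
R(M4) = exp(−0.0000309 × 2000) = 0.940071
R(M5) = exp(−0.000112 × 2000) = 0.799315
R(M6) = exp(−0.000124 × 2000) = 0.780360
Parallel (M1 and M2): 1 − (1 − 0.730519)(1 − 0.860020) = 0.962278
Parallel (M5 and M6): 1 − (1 − 0.799315)(1 − 0.780360) = 0.955922
Series ([0.962278], M3, M4, and [0.955922]): 0.962278 × 0.769511 × 0.940071 × 0.955922 = 0.6654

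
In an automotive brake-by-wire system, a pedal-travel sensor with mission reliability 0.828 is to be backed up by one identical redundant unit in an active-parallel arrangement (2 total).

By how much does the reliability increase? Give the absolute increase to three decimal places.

R_before = 0.828
R_after = 1 − (1 − 0.828)^2 = 0.970
ΔR = 0.970 − 0.828 = 0.142

0.142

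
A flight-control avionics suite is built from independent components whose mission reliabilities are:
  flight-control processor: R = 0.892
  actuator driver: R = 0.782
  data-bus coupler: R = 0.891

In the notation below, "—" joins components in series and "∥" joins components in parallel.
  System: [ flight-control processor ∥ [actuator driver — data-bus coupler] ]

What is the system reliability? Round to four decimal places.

Series (actuator driver and data-bus coupler): 0.782000 × 0.891000 = 0.696762
Parallel (flight-control processor and [0.696762]): 1 − (1 − 0.892000)(1 − 0.696762) = 0.9673

0.9673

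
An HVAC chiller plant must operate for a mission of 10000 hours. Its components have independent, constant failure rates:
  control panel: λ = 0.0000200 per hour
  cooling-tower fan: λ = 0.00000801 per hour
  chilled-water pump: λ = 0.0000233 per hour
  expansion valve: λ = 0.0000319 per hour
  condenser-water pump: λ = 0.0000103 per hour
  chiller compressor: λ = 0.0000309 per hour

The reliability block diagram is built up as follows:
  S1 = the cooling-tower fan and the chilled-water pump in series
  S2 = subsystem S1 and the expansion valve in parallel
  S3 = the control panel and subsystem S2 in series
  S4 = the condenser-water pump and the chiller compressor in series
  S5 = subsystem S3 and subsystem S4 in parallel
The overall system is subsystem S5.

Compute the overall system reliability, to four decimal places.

R(control panel) = exp(−0.0000200 × 10000) = 0.818731
R(cooling-tower fan) = exp(−0.00000801 × 10000) = 0.923024
R(chilled-water pump) = exp(−0.0000233 × 10000) = 0.792154
R(expansion valve) = exp(−0.0000319 × 10000) = 0.726876
R(condenser-water pump) = exp(−0.0000103 × 10000) = 0.902127
R(chiller compressor) = exp(−0.0000309 × 10000) = 0.734181
Series (cooling-tower fan and chilled-water pump): 0.923024 × 0.792154 = 0.731177
Parallel ([0.731177] and expansion valve): 1 − (1 − 0.731177)(1 − 0.726876) = 0.926578
Series (control panel and [0.926578]): 0.818731 × 0.926578 = 0.758618
Series (condenser-water pump and chiller compressor): 0.902127 × 0.734181 = 0.662325
Parallel ([0.758618] and [0.662325]): 1 − (1 − 0.758618)(1 − 0.662325) = 0.9185

0.9185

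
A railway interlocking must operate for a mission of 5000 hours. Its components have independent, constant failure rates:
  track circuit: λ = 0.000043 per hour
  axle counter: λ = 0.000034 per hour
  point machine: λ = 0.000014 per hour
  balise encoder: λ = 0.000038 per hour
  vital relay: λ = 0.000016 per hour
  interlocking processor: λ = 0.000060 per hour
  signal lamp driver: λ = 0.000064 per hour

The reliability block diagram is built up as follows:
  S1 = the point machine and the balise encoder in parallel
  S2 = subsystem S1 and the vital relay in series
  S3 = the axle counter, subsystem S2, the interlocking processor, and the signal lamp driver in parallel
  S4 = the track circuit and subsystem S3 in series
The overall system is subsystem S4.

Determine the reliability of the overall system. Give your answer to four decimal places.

0.8058

R(track circuit) = exp(−0.000043 × 5000) = 0.806541
R(axle counter) = exp(−0.000034 × 5000) = 0.843665
R(point machine) = exp(−0.000014 × 5000) = 0.932394
R(balise encoder) = exp(−0.000038 × 5000) = 0.826959
R(vital relay) = exp(−0.000016 × 5000) = 0.923116
R(interlocking processor) = exp(−0.000060 × 5000) = 0.740818
R(signal lamp driver) = exp(−0.000064 × 5000) = 0.726149
Parallel (point machine and balise encoder): 1 − (1 − 0.932394)(1 − 0.826959) = 0.988301
Series ([0.988301] and vital relay): 0.988301 × 0.923116 = 0.912316
Parallel (axle counter, [0.912316], interlocking processor, and signal lamp driver): 1 − (1 − 0.843665)(1 − 0.912316)(1 − 0.740818)(1 − 0.726149) = 0.999027
Series (track circuit and [0.999027]): 0.806541 × 0.999027 = 0.8058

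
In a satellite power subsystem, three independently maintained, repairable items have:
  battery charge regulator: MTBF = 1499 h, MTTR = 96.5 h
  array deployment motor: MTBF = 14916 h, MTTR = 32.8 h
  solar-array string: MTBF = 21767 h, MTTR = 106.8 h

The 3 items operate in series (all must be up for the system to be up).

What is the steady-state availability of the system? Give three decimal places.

0.933

A(battery charge regulator) = MTBF/(MTBF+MTTR) = 1499/(1499+96.5) = 0.939517
A(array deployment motor) = MTBF/(MTBF+MTTR) = 14916/(14916+32.8) = 0.997806
A(solar-array string) = MTBF/(MTBF+MTTR) = 21767/(21767+106.8) = 0.995117
Series availability: 0.939517 × 0.997806 × 0.995117 = 0.933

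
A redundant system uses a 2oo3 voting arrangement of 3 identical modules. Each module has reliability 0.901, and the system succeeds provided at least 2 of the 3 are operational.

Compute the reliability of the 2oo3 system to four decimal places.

0.9725

R = Σ_{i=2}^{3} C(3,i) p^i (1−p)^{3−i} with p = 0.901
C(3,2)·0.901^2·0.099^1 = 0.241105
C(3,3)·0.901^3·0.099^0 = 0.731433
Sum = 0.9725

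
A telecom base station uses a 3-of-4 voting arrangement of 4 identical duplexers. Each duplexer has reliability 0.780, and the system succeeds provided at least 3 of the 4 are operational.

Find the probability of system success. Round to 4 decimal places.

R = Σ_{i=3}^{4} C(4,i) p^i (1−p)^{4−i} with p = 0.780
C(4,3)·0.780^3·0.220^1 = 0.417606
C(4,4)·0.780^4·0.220^0 = 0.370151
Sum = 0.7878

0.7878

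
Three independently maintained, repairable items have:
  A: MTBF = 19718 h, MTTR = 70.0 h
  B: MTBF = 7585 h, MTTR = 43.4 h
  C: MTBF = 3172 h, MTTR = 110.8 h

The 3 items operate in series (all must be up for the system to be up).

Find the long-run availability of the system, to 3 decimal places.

0.957

A(A) = MTBF/(MTBF+MTTR) = 19718/(19718+70.0) = 0.996463
A(B) = MTBF/(MTBF+MTTR) = 7585/(7585+43.4) = 0.994311
A(C) = MTBF/(MTBF+MTTR) = 3172/(3172+110.8) = 0.966248
Series availability: 0.996463 × 0.994311 × 0.966248 = 0.957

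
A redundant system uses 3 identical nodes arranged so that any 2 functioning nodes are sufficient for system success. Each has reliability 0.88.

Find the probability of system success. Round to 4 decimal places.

0.9603

R = Σ_{i=2}^{3} C(3,i) p^i (1−p)^{3−i} with p = 0.88
C(3,2)·0.88^2·0.12^1 = 0.278784
C(3,3)·0.88^3·0.12^0 = 0.681472
Sum = 0.9603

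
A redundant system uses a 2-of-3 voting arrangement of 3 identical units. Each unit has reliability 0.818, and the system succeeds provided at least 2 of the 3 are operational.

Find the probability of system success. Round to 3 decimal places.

R = Σ_{i=2}^{3} C(3,i) p^i (1−p)^{3−i} with p = 0.818
C(3,2)·0.818^2·0.182^1 = 0.36534
C(3,3)·0.818^3·0.182^0 = 0.54734
Sum = 0.913

0.913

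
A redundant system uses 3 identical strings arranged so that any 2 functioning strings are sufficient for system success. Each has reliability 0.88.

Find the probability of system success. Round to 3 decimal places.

R = Σ_{i=2}^{3} C(3,i) p^i (1−p)^{3−i} with p = 0.88
C(3,2)·0.88^2·0.12^1 = 0.27878
C(3,3)·0.88^3·0.12^0 = 0.68147
Sum = 0.960

0.960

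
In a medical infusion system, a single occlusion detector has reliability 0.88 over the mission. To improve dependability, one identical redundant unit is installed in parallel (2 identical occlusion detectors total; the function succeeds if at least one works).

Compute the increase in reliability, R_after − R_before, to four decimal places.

R_before = 0.88
R_after = 1 − (1 − 0.88)^2 = 0.9856
ΔR = 0.9856 − 0.88 = 0.1056

0.1056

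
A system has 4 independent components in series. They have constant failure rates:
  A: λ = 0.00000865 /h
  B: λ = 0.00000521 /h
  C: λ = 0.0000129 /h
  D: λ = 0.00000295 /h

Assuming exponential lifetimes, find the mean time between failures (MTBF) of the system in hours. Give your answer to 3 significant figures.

Series of exponential components: λ_sys = Σ λ_i
λ_sys = 0.00000865 + 0.00000521 + 0.0000129 + 0.00000295 = 2.9710e-05 /h
MTBF = 1 / λ_sys = 33700 h

33700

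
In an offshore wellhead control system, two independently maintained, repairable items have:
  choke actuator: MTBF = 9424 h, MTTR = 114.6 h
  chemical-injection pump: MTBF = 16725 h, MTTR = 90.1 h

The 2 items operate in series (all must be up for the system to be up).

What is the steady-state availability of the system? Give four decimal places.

A(choke actuator) = MTBF/(MTBF+MTTR) = 9424/(9424+114.6) = 0.987986
A(chemical-injection pump) = MTBF/(MTBF+MTTR) = 16725/(16725+90.1) = 0.994642
Series availability: 0.987986 × 0.994642 = 0.9827

0.9827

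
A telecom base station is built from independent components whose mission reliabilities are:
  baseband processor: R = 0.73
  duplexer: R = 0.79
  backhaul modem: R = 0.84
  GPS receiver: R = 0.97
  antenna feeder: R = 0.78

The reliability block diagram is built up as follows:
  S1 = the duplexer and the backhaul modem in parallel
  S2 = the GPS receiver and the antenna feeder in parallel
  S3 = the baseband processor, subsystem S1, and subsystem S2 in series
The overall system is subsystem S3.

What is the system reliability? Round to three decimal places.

Parallel (duplexer and backhaul modem): 1 − (1 − 0.79000)(1 − 0.84000) = 0.96640
Parallel (GPS receiver and antenna feeder): 1 − (1 − 0.97000)(1 − 0.78000) = 0.99340
Series (baseband processor, [0.96640], and [0.99340]): 0.73000 × 0.96640 × 0.99340 = 0.701

0.701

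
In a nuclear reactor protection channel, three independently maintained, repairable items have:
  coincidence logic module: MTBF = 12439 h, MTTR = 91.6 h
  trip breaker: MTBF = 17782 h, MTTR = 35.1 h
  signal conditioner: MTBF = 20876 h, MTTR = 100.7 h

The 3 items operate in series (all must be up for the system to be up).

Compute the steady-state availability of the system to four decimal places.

0.9860

A(coincidence logic module) = MTBF/(MTBF+MTTR) = 12439/(12439+91.6) = 0.992690
A(trip breaker) = MTBF/(MTBF+MTTR) = 17782/(17782+35.1) = 0.998030
A(signal conditioner) = MTBF/(MTBF+MTTR) = 20876/(20876+100.7) = 0.995199
Series availability: 0.992690 × 0.998030 × 0.995199 = 0.9860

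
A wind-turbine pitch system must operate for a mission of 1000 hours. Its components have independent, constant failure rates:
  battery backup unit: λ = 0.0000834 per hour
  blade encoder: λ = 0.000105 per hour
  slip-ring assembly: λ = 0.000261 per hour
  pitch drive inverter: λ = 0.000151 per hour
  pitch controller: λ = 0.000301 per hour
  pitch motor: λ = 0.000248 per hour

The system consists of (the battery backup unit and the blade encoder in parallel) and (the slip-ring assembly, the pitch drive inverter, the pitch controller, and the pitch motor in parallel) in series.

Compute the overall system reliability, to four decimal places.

0.9902

R(battery backup unit) = exp(−0.0000834 × 1000) = 0.919983
R(blade encoder) = exp(−0.000105 × 1000) = 0.900325
R(slip-ring assembly) = exp(−0.000261 × 1000) = 0.770281
R(pitch drive inverter) = exp(−0.000151 × 1000) = 0.859848
R(pitch controller) = exp(−0.000301 × 1000) = 0.740078
R(pitch motor) = exp(−0.000248 × 1000) = 0.780360
Parallel (battery backup unit and blade encoder): 1 − (1 − 0.919983)(1 − 0.900325) = 0.992024
Parallel (slip-ring assembly, pitch drive inverter, pitch controller, and pitch motor): 1 − (1 − 0.770281)(1 − 0.859848)(1 − 0.740078)(1 − 0.780360) = 0.998162
Series ([0.992024] and [0.998162]): 0.992024 × 0.998162 = 0.9902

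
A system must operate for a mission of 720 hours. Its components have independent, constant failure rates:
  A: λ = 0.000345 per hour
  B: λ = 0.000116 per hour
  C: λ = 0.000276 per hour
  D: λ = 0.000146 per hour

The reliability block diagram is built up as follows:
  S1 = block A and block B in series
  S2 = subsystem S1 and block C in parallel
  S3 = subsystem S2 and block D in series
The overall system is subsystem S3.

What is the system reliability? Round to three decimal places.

R(A) = exp(−0.000345 × 720) = 0.78005
R(B) = exp(−0.000116 × 720) = 0.91987
R(C) = exp(−0.000276 × 720) = 0.81978
R(D) = exp(−0.000146 × 720) = 0.90022
Series (A and B): 0.78005 × 0.91987 = 0.71754
Parallel ([0.71754] and C): 1 − (1 − 0.71754)(1 − 0.81978) = 0.94910
Series ([0.94910] and D): 0.94910 × 0.90022 = 0.854

0.854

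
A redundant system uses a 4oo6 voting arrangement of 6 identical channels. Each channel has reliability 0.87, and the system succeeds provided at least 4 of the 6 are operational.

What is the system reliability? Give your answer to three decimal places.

R = Σ_{i=4}^{6} C(6,i) p^i (1−p)^{6−i} with p = 0.87
C(6,4)·0.87^4·0.13^2 = 0.14523
C(6,5)·0.87^5·0.13^1 = 0.38877
C(6,6)·0.87^6·0.13^0 = 0.43363
Sum = 0.968

0.968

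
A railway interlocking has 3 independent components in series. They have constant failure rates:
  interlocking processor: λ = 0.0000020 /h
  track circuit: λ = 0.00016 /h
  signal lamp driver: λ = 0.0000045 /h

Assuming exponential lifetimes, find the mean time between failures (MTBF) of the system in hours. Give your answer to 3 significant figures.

Series of exponential components: λ_sys = Σ λ_i
λ_sys = 0.0000020 + 0.00016 + 0.0000045 = 1.6650e-04 /h
MTBF = 1 / λ_sys = 6010 h

6010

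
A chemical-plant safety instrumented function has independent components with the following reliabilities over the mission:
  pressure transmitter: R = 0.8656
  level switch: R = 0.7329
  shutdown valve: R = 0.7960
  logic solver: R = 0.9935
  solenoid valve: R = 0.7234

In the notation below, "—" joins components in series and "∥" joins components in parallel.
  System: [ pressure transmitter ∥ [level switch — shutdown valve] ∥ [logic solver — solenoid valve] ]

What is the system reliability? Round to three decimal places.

0.984

Series (level switch and shutdown valve): 0.73290 × 0.79600 = 0.58339
Series (logic solver and solenoid valve): 0.99350 × 0.72340 = 0.71870
Parallel (pressure transmitter, [0.58339], and [0.71870]): 1 − (1 − 0.86560)(1 − 0.58339)(1 − 0.71870) = 0.984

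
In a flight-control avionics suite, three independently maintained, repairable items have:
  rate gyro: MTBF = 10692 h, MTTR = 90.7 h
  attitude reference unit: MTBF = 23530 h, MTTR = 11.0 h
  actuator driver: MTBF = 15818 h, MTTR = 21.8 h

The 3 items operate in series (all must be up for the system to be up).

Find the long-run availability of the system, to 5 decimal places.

A(rate gyro) = MTBF/(MTBF+MTTR) = 10692/(10692+90.7) = 0.991588
A(attitude reference unit) = MTBF/(MTBF+MTTR) = 23530/(23530+11.0) = 0.999533
A(actuator driver) = MTBF/(MTBF+MTTR) = 15818/(15818+21.8) = 0.998624
Series availability: 0.991588 × 0.999533 × 0.998624 = 0.98976

0.98976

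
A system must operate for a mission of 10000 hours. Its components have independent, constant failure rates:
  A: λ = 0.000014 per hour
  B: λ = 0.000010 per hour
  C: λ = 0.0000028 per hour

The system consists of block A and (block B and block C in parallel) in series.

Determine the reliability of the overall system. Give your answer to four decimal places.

R(A) = exp(−0.000014 × 10000) = 0.869358
R(B) = exp(−0.000010 × 10000) = 0.904837
R(C) = exp(−0.0000028 × 10000) = 0.972388
Parallel (B and C): 1 − (1 − 0.904837)(1 − 0.972388) = 0.997372
Series (A and [0.997372]): 0.869358 × 0.997372 = 0.8671

0.8671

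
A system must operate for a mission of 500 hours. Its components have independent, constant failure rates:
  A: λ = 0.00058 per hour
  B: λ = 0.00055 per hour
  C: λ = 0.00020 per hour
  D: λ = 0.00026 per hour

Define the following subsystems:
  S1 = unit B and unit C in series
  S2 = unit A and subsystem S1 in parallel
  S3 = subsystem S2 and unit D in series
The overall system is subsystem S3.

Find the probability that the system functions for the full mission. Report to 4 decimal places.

R(A) = exp(−0.00058 × 500) = 0.748264
R(B) = exp(−0.00055 × 500) = 0.759572
R(C) = exp(−0.00020 × 500) = 0.904837
R(D) = exp(−0.00026 × 500) = 0.878095
Series (B and C): 0.759572 × 0.904837 = 0.687289
Parallel (A and [0.687289]): 1 − (1 − 0.748264)(1 − 0.687289) = 0.921279
Series ([0.921279] and D): 0.921279 × 0.878095 = 0.8090

0.8090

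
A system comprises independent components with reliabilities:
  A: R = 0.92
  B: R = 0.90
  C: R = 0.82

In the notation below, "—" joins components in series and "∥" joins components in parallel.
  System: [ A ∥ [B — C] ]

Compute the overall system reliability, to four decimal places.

Series (B and C): 0.900000 × 0.820000 = 0.738000
Parallel (A and [0.738000]): 1 − (1 − 0.920000)(1 − 0.738000) = 0.9790

0.9790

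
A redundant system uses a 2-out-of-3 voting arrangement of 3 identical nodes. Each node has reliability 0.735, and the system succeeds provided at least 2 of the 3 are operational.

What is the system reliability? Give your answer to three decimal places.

0.827

R = Σ_{i=2}^{3} C(3,i) p^i (1−p)^{3−i} with p = 0.735
C(3,2)·0.735^2·0.265^1 = 0.42948
C(3,3)·0.735^3·0.265^0 = 0.39707
Sum = 0.827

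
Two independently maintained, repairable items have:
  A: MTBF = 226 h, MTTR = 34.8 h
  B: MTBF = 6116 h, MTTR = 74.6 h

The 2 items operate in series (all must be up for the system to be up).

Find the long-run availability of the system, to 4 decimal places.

A(A) = MTBF/(MTBF+MTTR) = 226/(226+34.8) = 0.866564
A(B) = MTBF/(MTBF+MTTR) = 6116/(6116+74.6) = 0.987949
Series availability: 0.866564 × 0.987949 = 0.8561

0.8561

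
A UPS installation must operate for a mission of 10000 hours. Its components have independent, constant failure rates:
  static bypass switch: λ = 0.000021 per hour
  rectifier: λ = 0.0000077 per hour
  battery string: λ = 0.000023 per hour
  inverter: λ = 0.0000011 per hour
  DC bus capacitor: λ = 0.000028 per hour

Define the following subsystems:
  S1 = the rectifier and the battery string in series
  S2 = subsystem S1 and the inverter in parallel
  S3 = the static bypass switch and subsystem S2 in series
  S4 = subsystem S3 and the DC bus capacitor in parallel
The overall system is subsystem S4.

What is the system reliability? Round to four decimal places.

0.9532

R(static bypass switch) = exp(−0.000021 × 10000) = 0.810584
R(rectifier) = exp(−0.0000077 × 10000) = 0.925890
R(battery string) = exp(−0.000023 × 10000) = 0.794534
R(inverter) = exp(−0.0000011 × 10000) = 0.989060
R(DC bus capacitor) = exp(−0.000028 × 10000) = 0.755784
Series (rectifier and battery string): 0.925890 × 0.794534 = 0.735651
Parallel ([0.735651] and inverter): 1 − (1 − 0.735651)(1 − 0.989060) = 0.997108
Series (static bypass switch and [0.997108]): 0.810584 × 0.997108 = 0.808240
Parallel ([0.808240] and DC bus capacitor): 1 − (1 − 0.808240)(1 − 0.755784) = 0.9532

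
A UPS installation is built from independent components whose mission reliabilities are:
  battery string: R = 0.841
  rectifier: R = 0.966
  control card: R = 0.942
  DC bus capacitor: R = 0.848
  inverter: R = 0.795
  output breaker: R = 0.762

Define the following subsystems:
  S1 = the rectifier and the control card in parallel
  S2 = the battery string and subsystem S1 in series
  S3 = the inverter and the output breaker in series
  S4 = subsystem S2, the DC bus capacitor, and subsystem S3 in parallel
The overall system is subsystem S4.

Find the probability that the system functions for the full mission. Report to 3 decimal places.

Parallel (rectifier and control card): 1 − (1 − 0.96600)(1 − 0.94200) = 0.99803
Series (battery string and [0.99803]): 0.84100 × 0.99803 = 0.83934
Series (inverter and output breaker): 0.79500 × 0.76200 = 0.60579
Parallel ([0.83934], DC bus capacitor, and [0.60579]): 1 − (1 − 0.83934)(1 − 0.84800)(1 − 0.60579) = 0.990

0.990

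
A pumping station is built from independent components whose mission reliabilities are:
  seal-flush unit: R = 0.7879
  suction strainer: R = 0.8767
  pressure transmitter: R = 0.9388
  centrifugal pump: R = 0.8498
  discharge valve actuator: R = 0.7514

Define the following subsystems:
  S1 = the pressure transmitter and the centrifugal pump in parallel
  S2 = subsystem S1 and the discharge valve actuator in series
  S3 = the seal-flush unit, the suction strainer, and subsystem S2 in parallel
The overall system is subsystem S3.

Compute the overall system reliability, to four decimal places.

Parallel (pressure transmitter and centrifugal pump): 1 − (1 − 0.938800)(1 − 0.849800) = 0.990808
Series ([0.990808] and discharge valve actuator): 0.990808 × 0.751400 = 0.744493
Parallel (seal-flush unit, suction strainer, and [0.744493]): 1 − (1 − 0.787900)(1 − 0.876700)(1 − 0.744493) = 0.9933

0.9933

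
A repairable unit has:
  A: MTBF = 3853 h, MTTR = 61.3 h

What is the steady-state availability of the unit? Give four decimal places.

0.9843

A(A) = MTBF/(MTBF+MTTR) = 3853/(3853+61.3) = 0.9843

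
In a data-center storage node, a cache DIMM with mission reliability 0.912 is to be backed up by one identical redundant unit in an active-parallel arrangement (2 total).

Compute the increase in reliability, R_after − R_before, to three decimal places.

0.080

R_before = 0.912
R_after = 1 − (1 − 0.912)^2 = 0.992
ΔR = 0.992 − 0.912 = 0.080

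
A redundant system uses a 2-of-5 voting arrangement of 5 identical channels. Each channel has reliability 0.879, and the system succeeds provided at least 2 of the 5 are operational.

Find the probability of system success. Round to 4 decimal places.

R = Σ_{i=2}^{5} C(5,i) p^i (1−p)^{5−i} with p = 0.879
C(5,2)·0.879^2·0.121^3 = 0.013688
C(5,3)·0.879^3·0.121^2 = 0.099435
C(5,4)·0.879^4·0.121^1 = 0.361169
C(5,5)·0.879^5·0.121^0 = 0.524740
Sum = 0.9990

0.9990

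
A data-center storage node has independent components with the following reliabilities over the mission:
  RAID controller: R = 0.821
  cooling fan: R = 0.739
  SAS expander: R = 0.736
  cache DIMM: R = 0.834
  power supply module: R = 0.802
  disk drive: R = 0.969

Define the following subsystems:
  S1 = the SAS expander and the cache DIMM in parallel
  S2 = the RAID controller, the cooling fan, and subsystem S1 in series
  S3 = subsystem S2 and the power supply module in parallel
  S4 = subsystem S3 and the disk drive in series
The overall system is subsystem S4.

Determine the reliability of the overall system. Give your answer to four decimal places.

Parallel (SAS expander and cache DIMM): 1 − (1 − 0.736000)(1 − 0.834000) = 0.956176
Series (RAID controller, cooling fan, and [0.956176]): 0.821000 × 0.739000 × 0.956176 = 0.580130
Parallel ([0.580130] and power supply module): 1 − (1 − 0.580130)(1 − 0.802000) = 0.916866
Series ([0.916866] and disk drive): 0.916866 × 0.969000 = 0.8884

0.8884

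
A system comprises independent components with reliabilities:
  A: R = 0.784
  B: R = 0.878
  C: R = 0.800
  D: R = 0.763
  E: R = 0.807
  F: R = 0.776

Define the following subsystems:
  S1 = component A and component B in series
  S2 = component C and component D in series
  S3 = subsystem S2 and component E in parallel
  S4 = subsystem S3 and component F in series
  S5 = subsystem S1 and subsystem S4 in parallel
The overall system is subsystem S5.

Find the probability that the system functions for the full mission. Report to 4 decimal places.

Series (A and B): 0.784000 × 0.878000 = 0.688352
Series (C and D): 0.800000 × 0.763000 = 0.610400
Parallel ([0.610400] and E): 1 − (1 − 0.610400)(1 − 0.807000) = 0.924807
Series ([0.924807] and F): 0.924807 × 0.776000 = 0.717650
Parallel ([0.688352] and [0.717650]): 1 − (1 − 0.688352)(1 − 0.717650) = 0.9120

0.9120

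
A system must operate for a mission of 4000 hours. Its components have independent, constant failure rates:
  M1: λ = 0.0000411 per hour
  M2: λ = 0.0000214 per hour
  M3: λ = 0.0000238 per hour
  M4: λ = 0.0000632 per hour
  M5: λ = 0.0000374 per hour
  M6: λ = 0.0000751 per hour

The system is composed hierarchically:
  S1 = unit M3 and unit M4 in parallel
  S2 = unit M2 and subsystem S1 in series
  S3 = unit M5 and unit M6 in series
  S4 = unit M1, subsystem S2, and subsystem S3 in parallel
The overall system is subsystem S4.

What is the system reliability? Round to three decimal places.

0.994

R(M1) = exp(−0.0000411 × 4000) = 0.84840
R(M2) = exp(−0.0000214 × 4000) = 0.91796
R(M3) = exp(−0.0000238 × 4000) = 0.90919
R(M4) = exp(−0.0000632 × 4000) = 0.77662
R(M5) = exp(−0.0000374 × 4000) = 0.86105
R(M6) = exp(−0.0000751 × 4000) = 0.74052
Parallel (M3 and M4): 1 − (1 − 0.90919)(1 − 0.77662) = 0.97971
Series (M2 and [0.97971]): 0.91796 × 0.97971 = 0.89933
Series (M5 and M6): 0.86105 × 0.74052 = 0.63762
Parallel (M1, [0.89933], and [0.63762]): 1 − (1 − 0.84840)(1 − 0.89933)(1 − 0.63762) = 0.994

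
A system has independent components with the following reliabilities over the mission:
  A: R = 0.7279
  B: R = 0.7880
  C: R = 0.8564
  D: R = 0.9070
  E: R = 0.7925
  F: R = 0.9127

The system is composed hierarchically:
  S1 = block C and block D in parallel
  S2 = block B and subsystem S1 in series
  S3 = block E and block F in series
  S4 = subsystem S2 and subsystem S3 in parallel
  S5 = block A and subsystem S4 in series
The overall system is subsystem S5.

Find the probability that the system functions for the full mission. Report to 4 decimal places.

Parallel (C and D): 1 − (1 − 0.856400)(1 − 0.907000) = 0.986645
Series (B and [0.986645]): 0.788000 × 0.986645 = 0.777476
Series (E and F): 0.792500 × 0.912700 = 0.723315
Parallel ([0.777476] and [0.723315]): 1 − (1 − 0.777476)(1 − 0.723315) = 0.938431
Series (A and [0.938431]): 0.727900 × 0.938431 = 0.6831

0.6831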